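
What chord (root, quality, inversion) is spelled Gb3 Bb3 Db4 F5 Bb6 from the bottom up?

The pitch classes Gb, Bb, Db, F arrange in thirds as Gb–Bb–Db–F: a Gb major seventh chord.
The lowest note is Gb, the root of the chord, so this is root position (figured bass 7).

Gb major seventh, root position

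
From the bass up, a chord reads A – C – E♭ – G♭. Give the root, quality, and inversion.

A diminished seventh, root position

The pitch classes A, C, Eb, Gb arrange in thirds as A–C–Eb–Gb: an A diminished seventh chord.
With the root (A) in the bass, the chord is in root position (figured bass 7).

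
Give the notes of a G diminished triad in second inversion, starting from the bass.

G diminished is G–Bb–Db. Second inversion puts the fifth (Db) in the bass, with the remaining tones above: Db, G, Bb.

Db, G, Bb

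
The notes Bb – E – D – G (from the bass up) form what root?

E

The distinct letter names are Bb, E, D, G. Arranged as a stack of thirds they read E–G–Bb–D, so E is the root (an E half-diminished seventh chord).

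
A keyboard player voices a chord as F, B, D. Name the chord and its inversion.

The pitch classes F, B, D arrange in thirds as B–D–F: a B diminished triad.
F is the fifth of B diminished; fifth in the bass means second inversion (figured bass 6/4).

B diminished, second inversion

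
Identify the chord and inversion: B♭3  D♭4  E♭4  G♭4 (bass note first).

Eb minor seventh, second inversion

The pitch classes Bb, Db, Eb, Gb arrange in thirds as Eb–Gb–Bb–Db: an Eb minor seventh chord.
With the fifth (Bb) in the bass, the chord is in second inversion (figured bass 4/3).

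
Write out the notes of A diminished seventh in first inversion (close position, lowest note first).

C, Eb, Gb, A

The chord tones are A–C–Eb–Gb. With the third (C) lowest for first inversion: C, Eb, Gb, A.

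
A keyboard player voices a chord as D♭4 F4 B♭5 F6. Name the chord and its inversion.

Bb minor, first inversion

The pitch classes Db, F, Bb arrange in thirds as Bb–Db–F: a Bb minor triad.
Db is the third of Bb minor; third in the bass means first inversion (figured bass 6).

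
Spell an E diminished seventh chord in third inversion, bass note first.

Spelling E diminished seventh: E–G–Bb–Db. In third inversion the seventh is bass, giving Db, E, G, Bb from the bottom.

Db, E, G, Bb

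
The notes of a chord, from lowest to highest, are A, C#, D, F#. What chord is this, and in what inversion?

D major seventh, second inversion

Reducing to letter names: A, C#, D, F#. These stack in thirds as D–F#–A–C# — a D major seventh chord.
The lowest note is A, the fifth of the chord, so this is second inversion (figured bass 4/3).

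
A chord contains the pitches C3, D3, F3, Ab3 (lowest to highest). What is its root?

C, D, F, Ab are the tones of a D half-diminished seventh chord (D–F–Ab–C), making D the root.

D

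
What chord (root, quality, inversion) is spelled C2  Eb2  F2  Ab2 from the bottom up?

The distinct note names are C, Eb, F, Ab. Stacked in thirds they read F–Ab–C–Eb, which is a minor seventh chord on F.
The lowest note is C, the fifth of the chord, so this is second inversion (figured bass 4/3).

F minor seventh, second inversion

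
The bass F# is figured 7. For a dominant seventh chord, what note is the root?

The figures 7 mean the root of the chord is in the bass. If F# is the root of a dominant seventh chord, the root is F# (chord tones F#–A#–C#–E).

F#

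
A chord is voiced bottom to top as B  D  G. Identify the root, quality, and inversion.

The pitch classes B, D, G arrange in thirds as G–B–D: a G major triad.
B is the third of G major; third in the bass means first inversion (figured bass 6).

G major, first inversion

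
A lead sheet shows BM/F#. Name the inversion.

second inversion

BM/F# means B major with F# in the bass. F# is the fifth of B major (B–D#–F#), so this is second inversion.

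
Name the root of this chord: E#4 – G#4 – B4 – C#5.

C#

Reordering E#, G#, B, C# into stacked thirds gives C#–E#–G#–B; the bottom of that stack, C#, is the root.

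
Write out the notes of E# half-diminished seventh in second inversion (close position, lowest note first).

B, D#, E#, G#

The chord tones are E#–G#–B–D#. With the fifth (B) lowest for second inversion: B, D#, E#, G#.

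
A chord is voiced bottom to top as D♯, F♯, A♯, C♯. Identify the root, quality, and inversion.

D# minor seventh, root position

Reducing to letter names: D#, F#, A#, C#. These stack in thirds as D#–F#–A#–C# — a D# minor seventh chord.
D# is the root of D# minor seventh; root in the bass means root position (figured bass 7).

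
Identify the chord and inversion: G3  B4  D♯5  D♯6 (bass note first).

The distinct note names are G, B, D#. Stacked in thirds they read G–B–D#, which is an augmented triad on G.
G is the root of G augmented; root in the bass means root position (figured bass 5/3).

G augmented, root position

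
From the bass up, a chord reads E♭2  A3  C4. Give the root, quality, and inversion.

The distinct note names are Eb, A, C. Stacked in thirds they read A–C–Eb, which is a diminished triad on A.
The lowest note is Eb, the fifth of the chord, so this is second inversion (figured bass 6/4).

A diminished, second inversion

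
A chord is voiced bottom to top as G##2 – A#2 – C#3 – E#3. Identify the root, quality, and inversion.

The pitch classes G##, A#, C#, E# arrange in thirds as A#–C#–E#–G##: an A# minor-major seventh chord.
With the seventh (G##) in the bass, the chord is in third inversion (figured bass 4/2).

A# minor-major seventh, third inversion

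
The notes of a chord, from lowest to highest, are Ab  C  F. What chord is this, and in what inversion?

F minor, first inversion

The distinct note names are Ab, C, F. Stacked in thirds they read F–Ab–C, which is a minor triad on F.
Ab is the third of F minor; third in the bass means first inversion (figured bass 6).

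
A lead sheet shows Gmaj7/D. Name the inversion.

Gmaj7/D means G major seventh with D in the bass. D is the fifth of G major seventh (G–B–D–F#), so this is second inversion.

second inversion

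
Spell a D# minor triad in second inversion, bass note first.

The chord tones are D#–F#–A#. With the fifth (A#) lowest for second inversion: A#, D#, F#.

A#, D#, F#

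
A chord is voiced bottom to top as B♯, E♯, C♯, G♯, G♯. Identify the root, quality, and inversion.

C# major seventh, third inversion

The distinct note names are B#, E#, C#, G#. Stacked in thirds they read C#–E#–G#–B#, which is a major seventh chord on C#.
B# is the seventh of C# major seventh; seventh in the bass means third inversion (figured bass 4/2).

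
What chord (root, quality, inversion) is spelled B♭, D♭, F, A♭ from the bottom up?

Bb minor seventh, root position

Reducing to letter names: Bb, Db, F, Ab. These stack in thirds as Bb–Db–F–Ab — a Bb minor seventh chord.
With the root (Bb) in the bass, the chord is in root position (figured bass 7).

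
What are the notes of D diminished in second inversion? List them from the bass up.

Ab, D, F

D diminished is D–F–Ab. Second inversion puts the fifth (Ab) in the bass, with the remaining tones above: Ab, D, F.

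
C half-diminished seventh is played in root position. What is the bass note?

In root position the root is lowest. For C half-diminished seventh (C–Eb–Gb–Bb) that is C.

C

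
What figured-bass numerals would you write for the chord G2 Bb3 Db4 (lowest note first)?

The notes G, Bb, Db stack in thirds as G–Bb–Db — a G diminished triad. The bass G is the root, so this is root position: figured 5/3.

5/3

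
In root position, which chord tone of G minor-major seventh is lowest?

G

G minor-major seventh is G–Bb–D–F#. Root position places the root in the bass: G.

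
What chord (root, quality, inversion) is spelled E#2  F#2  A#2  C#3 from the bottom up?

F# major seventh, third inversion

Reducing to letter names: E#, F#, A#, C#. These stack in thirds as F#–A#–C#–E# — an F# major seventh chord.
E# is the seventh of F# major seventh; seventh in the bass means third inversion (figured bass 4/2).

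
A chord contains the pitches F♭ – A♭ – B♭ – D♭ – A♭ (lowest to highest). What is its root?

The distinct letter names are Fb, Ab, Bb, Db. Arranged as a stack of thirds they read Bb–Db–Fb–Ab, so Bb is the root (a Bb half-diminished seventh chord).

Bb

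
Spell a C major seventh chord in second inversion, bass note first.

G, B, C, E

C major seventh is C–E–G–B. Second inversion puts the fifth (G) in the bass, with the remaining tones above: G, B, C, E.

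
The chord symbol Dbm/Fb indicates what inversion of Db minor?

first inversion

Dbm/Fb means Db minor with Fb in the bass. Fb is the third of Db minor (Db–Fb–Ab), so this is first inversion.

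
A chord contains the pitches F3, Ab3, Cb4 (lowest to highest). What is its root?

The distinct letter names are F, Ab, Cb. Arranged as a stack of thirds they read F–Ab–Cb, so F is the root (an F diminished triad).

F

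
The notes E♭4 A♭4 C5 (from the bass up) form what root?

Ab

The distinct letter names are Eb, Ab, C. Arranged as a stack of thirds they read Ab–C–Eb, so Ab is the root (an Ab major triad).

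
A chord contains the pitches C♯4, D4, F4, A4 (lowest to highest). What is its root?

D

Reordering C#, D, F, A into stacked thirds gives D–F–A–C#; the bottom of that stack, D, is the root.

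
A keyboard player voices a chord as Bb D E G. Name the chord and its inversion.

Reducing to letter names: Bb, D, E, G. These stack in thirds as E–G–Bb–D — an E half-diminished seventh chord.
The lowest note is Bb, the fifth of the chord, so this is second inversion (figured bass 4/3).

E half-diminished seventh, second inversion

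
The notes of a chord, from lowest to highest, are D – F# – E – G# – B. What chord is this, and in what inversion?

E dominant ninth, third inversion

Reducing to letter names: D, F#, E, G#, B. These stack in thirds as E–G#–B–D–F# — an E dominant ninth chord.
The lowest note is D, the seventh of the chord, so this is third inversion.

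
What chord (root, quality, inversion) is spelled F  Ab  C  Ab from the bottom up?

F minor, root position

Reducing to letter names: F, Ab, C. These stack in thirds as F–Ab–C — an F minor triad.
With the root (F) in the bass, the chord is in root position (figured bass 5/3).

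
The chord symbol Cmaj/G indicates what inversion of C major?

second inversion

Cmaj/G means C major with G in the bass. G is the fifth of C major (C–E–G), so this is second inversion.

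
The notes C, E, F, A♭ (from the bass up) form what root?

F

The distinct letter names are C, E, F, Ab. Arranged as a stack of thirds they read F–Ab–C–E, so F is the root (an F minor-major seventh chord).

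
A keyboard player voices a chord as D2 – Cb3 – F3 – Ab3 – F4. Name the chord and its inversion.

The distinct note names are D, Cb, F, Ab. Stacked in thirds they read D–F–Ab–Cb, which is a diminished seventh chord on D.
With the root (D) in the bass, the chord is in root position (figured bass 7).

D diminished seventh, root position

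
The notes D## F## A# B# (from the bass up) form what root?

B#

The distinct letter names are D##, F##, A#, B#. Arranged as a stack of thirds they read B#–D##–F##–A#, so B# is the root (a B# dominant seventh chord).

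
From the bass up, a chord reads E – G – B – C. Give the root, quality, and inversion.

C major seventh, first inversion

The distinct note names are E, G, B, C. Stacked in thirds they read C–E–G–B, which is a major seventh chord on C.
With the third (E) in the bass, the chord is in first inversion (figured bass 6/5).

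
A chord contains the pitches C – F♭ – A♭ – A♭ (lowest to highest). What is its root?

The distinct letter names are C, Fb, Ab. Arranged as a stack of thirds they read Fb–Ab–C, so Fb is the root (an Fb augmented triad).

Fb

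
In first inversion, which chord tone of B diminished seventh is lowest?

D

B diminished seventh is B–D–F–Ab. First inversion places the third in the bass: D.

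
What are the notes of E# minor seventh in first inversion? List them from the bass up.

Spelling E# minor seventh: E#–G#–B#–D#. In first inversion the third is bass, giving G#, B#, D#, E# from the bottom.

G#, B#, D#, E#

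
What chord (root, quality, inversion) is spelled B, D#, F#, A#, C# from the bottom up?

B major ninth, root position

The pitch classes B, D#, F#, A#, C# arrange in thirds as B–D#–F#–A#–C#: a B major ninth chord.
The lowest note is B, the root of the chord, so this is root position.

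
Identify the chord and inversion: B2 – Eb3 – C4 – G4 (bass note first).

C minor-major seventh, third inversion

The distinct note names are B, Eb, C, G. Stacked in thirds they read C–Eb–G–B, which is a minor-major seventh chord on C.
With the seventh (B) in the bass, the chord is in third inversion (figured bass 4/2).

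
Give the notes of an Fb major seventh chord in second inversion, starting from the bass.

Cb, Eb, Fb, Ab

The chord tones are Fb–Ab–Cb–Eb. With the fifth (Cb) lowest for second inversion: Cb, Eb, Fb, Ab.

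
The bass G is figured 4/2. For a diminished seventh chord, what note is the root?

A#

The figures 4/2 mean the seventh of the chord is in the bass. If G is the seventh of a diminished seventh chord, the root is A# (chord tones A#–C#–E–G).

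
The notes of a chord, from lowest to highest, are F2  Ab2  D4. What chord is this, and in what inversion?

Reducing to letter names: F, Ab, D. These stack in thirds as D–F–Ab — a D diminished triad.
F is the third of D diminished; third in the bass means first inversion (figured bass 6).

D diminished, first inversion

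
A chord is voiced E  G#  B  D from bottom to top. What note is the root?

E

Reordering E, G#, B, D into stacked thirds gives E–G#–B–D; the bottom of that stack, E, is the root.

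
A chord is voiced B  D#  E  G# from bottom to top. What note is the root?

Reordering B, D#, E, G# into stacked thirds gives E–G#–B–D#; the bottom of that stack, E, is the root.

E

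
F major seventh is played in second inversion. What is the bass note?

In second inversion the fifth is lowest. For F major seventh (F–A–C–E) that is C.

C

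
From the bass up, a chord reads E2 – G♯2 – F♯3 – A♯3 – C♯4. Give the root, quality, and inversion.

The pitch classes E, G#, F#, A#, C# arrange in thirds as F#–A#–C#–E–G#: an F# dominant ninth chord.
The lowest note is E, the seventh of the chord, so this is third inversion.

F# dominant ninth, third inversion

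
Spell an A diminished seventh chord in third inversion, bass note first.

Gb, A, C, Eb

A diminished seventh is A–C–Eb–Gb. Third inversion puts the seventh (Gb) in the bass, with the remaining tones above: Gb, A, C, Eb.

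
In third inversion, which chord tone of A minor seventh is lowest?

A minor seventh is A–C–E–G. Third inversion places the seventh in the bass: G.

G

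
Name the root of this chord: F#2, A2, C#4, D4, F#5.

F#, A, C#, D are the tones of a D major seventh chord (D–F#–A–C#), making D the root.

D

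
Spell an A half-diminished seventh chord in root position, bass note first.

Spelling A half-diminished seventh: A–C–Eb–G. In root position the root is bass, giving A, C, Eb, G from the bottom.

A, C, Eb, G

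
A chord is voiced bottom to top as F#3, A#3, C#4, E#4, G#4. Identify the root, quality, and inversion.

The pitch classes F#, A#, C#, E#, G# arrange in thirds as F#–A#–C#–E#–G#: an F# major ninth chord.
F# is the root of F# major ninth; root in the bass means root position.

F# major ninth, root position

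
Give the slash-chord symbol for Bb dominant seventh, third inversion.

Third inversion of Bb dominant seventh has the seventh (Ab) in the bass. As a slash chord: Bb7/Ab.

Bb7/Ab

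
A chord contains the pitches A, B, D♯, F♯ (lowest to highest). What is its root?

A, B, D#, F# are the tones of a B dominant seventh chord (B–D#–F#–A), making B the root.

B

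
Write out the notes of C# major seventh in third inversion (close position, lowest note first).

B#, C#, E#, G#

Spelling C# major seventh: C#–E#–G#–B#. In third inversion the seventh is bass, giving B#, C#, E#, G# from the bottom.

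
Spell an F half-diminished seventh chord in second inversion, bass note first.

Spelling F half-diminished seventh: F–Ab–Cb–Eb. In second inversion the fifth is bass, giving Cb, Eb, F, Ab from the bottom.

Cb, Eb, F, Ab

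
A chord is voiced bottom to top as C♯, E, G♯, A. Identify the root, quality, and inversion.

The distinct note names are C#, E, G#, A. Stacked in thirds they read A–C#–E–G#, which is a major seventh chord on A.
The lowest note is C#, the third of the chord, so this is first inversion (figured bass 6/5).

A major seventh, first inversion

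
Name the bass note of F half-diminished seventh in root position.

In root position the root is lowest. For F half-diminished seventh (F–Ab–Cb–Eb) that is F.

F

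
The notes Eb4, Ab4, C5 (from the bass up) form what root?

Eb, Ab, C are the tones of an Ab major triad (Ab–C–Eb), making Ab the root.

Ab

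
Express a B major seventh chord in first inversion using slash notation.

First inversion of B major seventh has the third (D#) in the bass. As a slash chord: Bmaj7/D#.

Bmaj7/D#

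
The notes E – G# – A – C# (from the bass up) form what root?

A

Reordering E, G#, A, C# into stacked thirds gives A–C#–E–G#; the bottom of that stack, A, is the root.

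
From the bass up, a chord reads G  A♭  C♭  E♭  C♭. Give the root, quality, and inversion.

Reducing to letter names: G, Ab, Cb, Eb. These stack in thirds as Ab–Cb–Eb–G — an Ab minor-major seventh chord.
The lowest note is G, the seventh of the chord, so this is third inversion (figured bass 4/2).

Ab minor-major seventh, third inversion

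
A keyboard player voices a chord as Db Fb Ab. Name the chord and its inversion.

The pitch classes Db, Fb, Ab arrange in thirds as Db–Fb–Ab: a Db minor triad.
The lowest note is Db, the root of the chord, so this is root position (figured bass 5/3).

Db minor, root position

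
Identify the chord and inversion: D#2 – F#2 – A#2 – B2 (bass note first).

The pitch classes D#, F#, A#, B arrange in thirds as B–D#–F#–A#: a B major seventh chord.
The lowest note is D#, the third of the chord, so this is first inversion (figured bass 6/5).

B major seventh, first inversion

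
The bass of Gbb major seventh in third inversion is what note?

Fb

Gbb major seventh is Gbb–Bbb–Dbb–Fb. Third inversion places the seventh in the bass: Fb.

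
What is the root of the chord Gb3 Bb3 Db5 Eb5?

Eb

The distinct letter names are Gb, Bb, Db, Eb. Arranged as a stack of thirds they read Eb–Gb–Bb–Db, so Eb is the root (an Eb minor seventh chord).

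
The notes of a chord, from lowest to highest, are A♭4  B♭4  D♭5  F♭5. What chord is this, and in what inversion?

Reducing to letter names: Ab, Bb, Db, Fb. These stack in thirds as Bb–Db–Fb–Ab — a Bb half-diminished seventh chord.
The lowest note is Ab, the seventh of the chord, so this is third inversion (figured bass 4/2).

Bb half-diminished seventh, third inversion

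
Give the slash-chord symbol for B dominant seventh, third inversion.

Third inversion of B dominant seventh has the seventh (A) in the bass. As a slash chord: B7/A.

B7/A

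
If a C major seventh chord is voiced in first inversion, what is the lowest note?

E

In first inversion the third is lowest. For C major seventh (C–E–G–B) that is E.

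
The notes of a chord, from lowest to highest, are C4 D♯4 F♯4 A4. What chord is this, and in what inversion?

D# diminished seventh, third inversion

Reducing to letter names: C, D#, F#, A. These stack in thirds as D#–F#–A–C — a D# diminished seventh chord.
With the seventh (C) in the bass, the chord is in third inversion (figured bass 4/2).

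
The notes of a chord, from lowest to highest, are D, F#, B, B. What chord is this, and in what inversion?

Reducing to letter names: D, F#, B. These stack in thirds as B–D–F# — a B minor triad.
D is the third of B minor; third in the bass means first inversion (figured bass 6).

B minor, first inversion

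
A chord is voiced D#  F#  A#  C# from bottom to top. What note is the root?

D#

Reordering D#, F#, A#, C# into stacked thirds gives D#–F#–A#–C#; the bottom of that stack, D#, is the root.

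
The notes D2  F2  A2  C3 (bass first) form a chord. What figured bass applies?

7

The notes D, F, A, C stack in thirds as D–F–A–C — a D minor seventh chord. The bass D is the root, so this is root position: figured 7.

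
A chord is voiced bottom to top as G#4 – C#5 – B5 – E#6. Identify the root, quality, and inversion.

C# dominant seventh, second inversion

The distinct note names are G#, C#, B, E#. Stacked in thirds they read C#–E#–G#–B, which is a dominant seventh chord on C#.
With the fifth (G#) in the bass, the chord is in second inversion (figured bass 4/3).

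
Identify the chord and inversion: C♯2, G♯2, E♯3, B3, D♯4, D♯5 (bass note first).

C# dominant ninth, root position

The pitch classes C#, G#, E#, B, D# arrange in thirds as C#–E#–G#–B–D#: a C# dominant ninth chord.
C# is the root of C# dominant ninth; root in the bass means root position.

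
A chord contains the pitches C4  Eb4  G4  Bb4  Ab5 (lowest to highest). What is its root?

Reordering C, Eb, G, Bb, Ab into stacked thirds gives Ab–C–Eb–G–Bb; the bottom of that stack, Ab, is the root.

Ab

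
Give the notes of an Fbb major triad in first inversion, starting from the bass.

Abb, Cbb, Fbb

Fbb major is Fbb–Abb–Cbb. First inversion puts the third (Abb) in the bass, with the remaining tones above: Abb, Cbb, Fbb.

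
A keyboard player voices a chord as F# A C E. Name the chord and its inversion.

Reducing to letter names: F#, A, C, E. These stack in thirds as F#–A–C–E — an F# half-diminished seventh chord.
F# is the root of F# half-diminished seventh; root in the bass means root position (figured bass 7).

F# half-diminished seventh, root position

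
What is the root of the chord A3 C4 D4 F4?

Reordering A, C, D, F into stacked thirds gives D–F–A–C; the bottom of that stack, D, is the root.

D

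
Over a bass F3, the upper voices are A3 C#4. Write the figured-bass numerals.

The notes F, A, C# stack in thirds as F–A–C# — an F augmented triad. The bass F is the root, so this is root position: figured 5/3.

5/3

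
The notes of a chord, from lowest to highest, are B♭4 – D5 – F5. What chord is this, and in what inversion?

The pitch classes Bb, D, F arrange in thirds as Bb–D–F: a Bb major triad.
Bb is the root of Bb major; root in the bass means root position (figured bass 5/3).

Bb major, root position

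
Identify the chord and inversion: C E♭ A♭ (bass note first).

Ab major, first inversion

Reducing to letter names: C, Eb, Ab. These stack in thirds as Ab–C–Eb — an Ab major triad.
The lowest note is C, the third of the chord, so this is first inversion (figured bass 6).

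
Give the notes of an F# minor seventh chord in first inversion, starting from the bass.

Spelling F# minor seventh: F#–A–C#–E. In first inversion the third is bass, giving A, C#, E, F# from the bottom.

A, C#, E, F#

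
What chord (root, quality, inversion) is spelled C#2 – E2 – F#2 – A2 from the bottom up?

Reducing to letter names: C#, E, F#, A. These stack in thirds as F#–A–C#–E — an F# minor seventh chord.
C# is the fifth of F# minor seventh; fifth in the bass means second inversion (figured bass 4/3).

F# minor seventh, second inversion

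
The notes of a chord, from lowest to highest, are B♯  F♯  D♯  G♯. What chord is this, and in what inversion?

The distinct note names are B#, F#, D#, G#. Stacked in thirds they read G#–B#–D#–F#, which is a dominant seventh chord on G#.
With the third (B#) in the bass, the chord is in first inversion (figured bass 6/5).

G# dominant seventh, first inversion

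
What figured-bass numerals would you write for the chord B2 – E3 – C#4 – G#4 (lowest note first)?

The notes B, E, C#, G# stack in thirds as C#–E–G#–B — a C# minor seventh chord. The bass B is the seventh, so this is third inversion: figured 4/2.

4/2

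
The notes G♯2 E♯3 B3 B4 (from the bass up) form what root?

E#

Reordering G#, E#, B into stacked thirds gives E#–G#–B; the bottom of that stack, E#, is the root.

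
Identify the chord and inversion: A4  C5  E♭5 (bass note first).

The pitch classes A, C, Eb arrange in thirds as A–C–Eb: an A diminished triad.
The lowest note is A, the root of the chord, so this is root position (figured bass 5/3).

A diminished, root position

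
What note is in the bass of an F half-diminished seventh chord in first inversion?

Ab

The third of F half-diminished seventh (F–Ab–Cb–Eb) is Ab; that is the bass in first inversion.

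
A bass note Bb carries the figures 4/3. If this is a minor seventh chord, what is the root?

Eb

The figures 4/3 mean the fifth of the chord is in the bass. If Bb is the fifth of a minor seventh chord, the root is Eb (chord tones Eb–Gb–Bb–Db).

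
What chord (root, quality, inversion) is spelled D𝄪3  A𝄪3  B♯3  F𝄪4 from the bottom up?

B# major seventh, first inversion

Reducing to letter names: D##, A##, B#, F##. These stack in thirds as B#–D##–F##–A## — a B# major seventh chord.
With the third (D##) in the bass, the chord is in first inversion (figured bass 6/5).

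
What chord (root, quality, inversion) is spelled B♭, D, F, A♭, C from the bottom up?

The pitch classes Bb, D, F, Ab, C arrange in thirds as Bb–D–F–Ab–C: a Bb dominant ninth chord.
With the root (Bb) in the bass, the chord is in root position.

Bb dominant ninth, root position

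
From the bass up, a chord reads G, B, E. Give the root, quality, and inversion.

The distinct note names are G, B, E. Stacked in thirds they read E–G–B, which is a minor triad on E.
The lowest note is G, the third of the chord, so this is first inversion (figured bass 6).

E minor, first inversion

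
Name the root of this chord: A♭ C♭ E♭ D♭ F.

Reordering Ab, Cb, Eb, Db, F into stacked thirds gives Db–F–Ab–Cb–Eb; the bottom of that stack, Db, is the root.

Db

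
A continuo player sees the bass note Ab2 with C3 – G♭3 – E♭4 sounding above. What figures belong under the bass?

The notes Ab, C, Gb, Eb stack in thirds as Ab–C–Eb–Gb — an Ab dominant seventh chord. The bass Ab is the root, so this is root position: figured 7.

7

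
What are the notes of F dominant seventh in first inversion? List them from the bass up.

F dominant seventh is F–A–C–Eb. First inversion puts the third (A) in the bass, with the remaining tones above: A, C, Eb, F.

A, C, Eb, F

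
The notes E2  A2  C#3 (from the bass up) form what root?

A

E, A, C# are the tones of an A major triad (A–C#–E), making A the root.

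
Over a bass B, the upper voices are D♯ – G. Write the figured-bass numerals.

The notes B, D#, G stack in thirds as G–B–D# — a G augmented triad. The bass B is the third, so this is first inversion: figured 6.

6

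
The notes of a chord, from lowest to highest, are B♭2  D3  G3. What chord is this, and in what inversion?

G minor, first inversion

Reducing to letter names: Bb, D, G. These stack in thirds as G–Bb–D — a G minor triad.
The lowest note is Bb, the third of the chord, so this is first inversion (figured bass 6).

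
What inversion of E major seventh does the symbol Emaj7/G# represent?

first inversion

Emaj7/G# means E major seventh with G# in the bass. G# is the third of E major seventh (E–G#–B–D#), so this is first inversion.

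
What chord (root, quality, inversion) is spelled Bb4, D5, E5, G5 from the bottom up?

E half-diminished seventh, second inversion

The pitch classes Bb, D, E, G arrange in thirds as E–G–Bb–D: an E half-diminished seventh chord.
Bb is the fifth of E half-diminished seventh; fifth in the bass means second inversion (figured bass 4/3).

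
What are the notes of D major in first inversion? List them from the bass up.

The chord tones are D–F#–A. With the third (F#) lowest for first inversion: F#, A, D.

F#, A, D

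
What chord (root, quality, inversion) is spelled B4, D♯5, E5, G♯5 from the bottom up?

E major seventh, second inversion

Reducing to letter names: B, D#, E, G#. These stack in thirds as E–G#–B–D# — an E major seventh chord.
With the fifth (B) in the bass, the chord is in second inversion (figured bass 4/3).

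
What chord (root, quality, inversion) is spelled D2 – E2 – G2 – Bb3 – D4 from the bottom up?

The distinct note names are D, E, G, Bb. Stacked in thirds they read E–G–Bb–D, which is a half-diminished seventh chord on E.
The lowest note is D, the seventh of the chord, so this is third inversion (figured bass 4/2).

E half-diminished seventh, third inversion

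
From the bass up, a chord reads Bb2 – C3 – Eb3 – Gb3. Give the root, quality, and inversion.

C half-diminished seventh, third inversion

The distinct note names are Bb, C, Eb, Gb. Stacked in thirds they read C–Eb–Gb–Bb, which is a half-diminished seventh chord on C.
With the seventh (Bb) in the bass, the chord is in third inversion (figured bass 4/2).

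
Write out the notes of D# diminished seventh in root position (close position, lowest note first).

D#, F#, A, C

D# diminished seventh is D#–F#–A–C. Root position puts the root (D#) in the bass, with the remaining tones above: D#, F#, A, C.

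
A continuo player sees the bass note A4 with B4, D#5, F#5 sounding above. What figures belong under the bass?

The notes A, B, D#, F# stack in thirds as B–D#–F#–A — a B dominant seventh chord. The bass A is the seventh, so this is third inversion: figured 4/2.

4/2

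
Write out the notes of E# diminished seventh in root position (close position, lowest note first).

E#, G#, B, D

Spelling E# diminished seventh: E#–G#–B–D. In root position the root is bass, giving E#, G#, B, D from the bottom.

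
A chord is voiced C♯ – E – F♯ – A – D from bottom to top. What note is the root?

D

The distinct letter names are C#, E, F#, A, D. Arranged as a stack of thirds they read D–F#–A–C#–E, so D is the root (a D major ninth chord).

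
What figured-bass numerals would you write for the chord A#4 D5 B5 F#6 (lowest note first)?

The notes A#, D, B, F# stack in thirds as B–D–F#–A# — a B minor-major seventh chord. The bass A# is the seventh, so this is third inversion: figured 4/2.

4/2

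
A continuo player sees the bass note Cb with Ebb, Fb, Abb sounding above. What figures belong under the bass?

4/3

The notes Cb, Ebb, Fb, Abb stack in thirds as Fb–Abb–Cb–Ebb — an Fb minor seventh chord. The bass Cb is the fifth, so this is second inversion: figured 4/3.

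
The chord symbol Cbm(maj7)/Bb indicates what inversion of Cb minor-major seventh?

third inversion

Cbm(maj7)/Bb means Cb minor-major seventh with Bb in the bass. Bb is the seventh of Cb minor-major seventh (Cb–Ebb–Gb–Bb), so this is third inversion.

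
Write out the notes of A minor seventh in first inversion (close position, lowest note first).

A minor seventh is A–C–E–G. First inversion puts the third (C) in the bass, with the remaining tones above: C, E, G, A.

C, E, G, A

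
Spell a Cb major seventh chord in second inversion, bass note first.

Gb, Bb, Cb, Eb

Cb major seventh is Cb–Eb–Gb–Bb. Second inversion puts the fifth (Gb) in the bass, with the remaining tones above: Gb, Bb, Cb, Eb.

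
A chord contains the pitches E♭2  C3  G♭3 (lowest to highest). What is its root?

Reordering Eb, C, Gb into stacked thirds gives C–Eb–Gb; the bottom of that stack, C, is the root.

C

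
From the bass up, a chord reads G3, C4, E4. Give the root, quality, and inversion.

C major, second inversion

The pitch classes G, C, E arrange in thirds as C–E–G: a C major triad.
G is the fifth of C major; fifth in the bass means second inversion (figured bass 6/4).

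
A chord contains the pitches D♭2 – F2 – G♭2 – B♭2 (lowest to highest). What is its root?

Db, F, Gb, Bb are the tones of a Gb major seventh chord (Gb–Bb–Db–F), making Gb the root.

Gb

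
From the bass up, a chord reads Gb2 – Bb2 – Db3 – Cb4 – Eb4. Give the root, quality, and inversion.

The distinct note names are Gb, Bb, Db, Cb, Eb. Stacked in thirds they read Cb–Eb–Gb–Bb–Db, which is a major ninth chord on Cb.
The lowest note is Gb, the fifth of the chord, so this is second inversion.

Cb major ninth, second inversion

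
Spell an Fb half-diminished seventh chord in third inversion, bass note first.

Ebb, Fb, Abb, Cbb

Spelling Fb half-diminished seventh: Fb–Abb–Cbb–Ebb. In third inversion the seventh is bass, giving Ebb, Fb, Abb, Cbb from the bottom.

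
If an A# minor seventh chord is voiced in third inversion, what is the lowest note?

G#

The seventh of A# minor seventh (A#–C#–E#–G#) is G#; that is the bass in third inversion.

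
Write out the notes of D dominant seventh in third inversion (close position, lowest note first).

The chord tones are D–F#–A–C. With the seventh (C) lowest for third inversion: C, D, F#, A.

C, D, F#, A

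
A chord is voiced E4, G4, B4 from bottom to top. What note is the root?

E

E, G, B are the tones of an E minor triad (E–G–B), making E the root.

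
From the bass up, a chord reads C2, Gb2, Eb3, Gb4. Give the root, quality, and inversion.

C diminished, root position

Reducing to letter names: C, Gb, Eb. These stack in thirds as C–Eb–Gb — a C diminished triad.
The lowest note is C, the root of the chord, so this is root position (figured bass 5/3).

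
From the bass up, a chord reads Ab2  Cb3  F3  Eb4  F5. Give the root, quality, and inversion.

The distinct note names are Ab, Cb, F, Eb. Stacked in thirds they read F–Ab–Cb–Eb, which is a half-diminished seventh chord on F.
With the third (Ab) in the bass, the chord is in first inversion (figured bass 6/5).

F half-diminished seventh, first inversion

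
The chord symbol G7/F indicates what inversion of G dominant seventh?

G7/F means G dominant seventh with F in the bass. F is the seventh of G dominant seventh (G–B–D–F), so this is third inversion.

third inversion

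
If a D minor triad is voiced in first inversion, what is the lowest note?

F

D minor is D–F–A. First inversion places the third in the bass: F.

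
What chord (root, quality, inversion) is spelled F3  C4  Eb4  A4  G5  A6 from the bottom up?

F dominant ninth, root position

The distinct note names are F, C, Eb, A, G. Stacked in thirds they read F–A–C–Eb–G, which is a dominant ninth chord on F.
With the root (F) in the bass, the chord is in root position.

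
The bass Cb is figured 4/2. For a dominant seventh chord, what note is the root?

Db

The figures 4/2 mean the seventh of the chord is in the bass. If Cb is the seventh of a dominant seventh chord, the root is Db (chord tones Db–F–Ab–Cb).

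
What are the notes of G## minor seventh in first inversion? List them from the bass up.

B#, D##, F##, G##

The chord tones are G##–B#–D##–F##. With the third (B#) lowest for first inversion: B#, D##, F##, G##.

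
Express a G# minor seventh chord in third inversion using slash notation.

Third inversion of G# minor seventh has the seventh (F#) in the bass. As a slash chord: G#m7/F#.

G#m7/F#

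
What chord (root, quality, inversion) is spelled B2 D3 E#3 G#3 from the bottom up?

E# diminished seventh, second inversion

The pitch classes B, D, E#, G# arrange in thirds as E#–G#–B–D: an E# diminished seventh chord.
With the fifth (B) in the bass, the chord is in second inversion (figured bass 4/3).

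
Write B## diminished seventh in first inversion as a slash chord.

First inversion of B## diminished seventh has the third (D##) in the bass. As a slash chord: B##dim7/D##.

B##dim7/D##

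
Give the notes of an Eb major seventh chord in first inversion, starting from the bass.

Spelling Eb major seventh: Eb–G–Bb–D. In first inversion the third is bass, giving G, Bb, D, Eb from the bottom.

G, Bb, D, Eb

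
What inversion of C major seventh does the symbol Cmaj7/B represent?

Cmaj7/B means C major seventh with B in the bass. B is the seventh of C major seventh (C–E–G–B), so this is third inversion.

third inversion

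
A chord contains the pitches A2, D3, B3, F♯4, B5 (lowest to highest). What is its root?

The distinct letter names are A, D, B, F#. Arranged as a stack of thirds they read B–D–F#–A, so B is the root (a B minor seventh chord).

B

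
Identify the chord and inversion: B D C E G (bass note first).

C major ninth, third inversion

The distinct note names are B, D, C, E, G. Stacked in thirds they read C–E–G–B–D, which is a major ninth chord on C.
B is the seventh of C major ninth; seventh in the bass means third inversion.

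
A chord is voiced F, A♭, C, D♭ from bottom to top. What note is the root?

The distinct letter names are F, Ab, C, Db. Arranged as a stack of thirds they read Db–F–Ab–C, so Db is the root (a Db major seventh chord).

Db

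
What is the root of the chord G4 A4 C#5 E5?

A

Reordering G, A, C#, E into stacked thirds gives A–C#–E–G; the bottom of that stack, A, is the root.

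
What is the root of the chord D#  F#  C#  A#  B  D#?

B

D#, F#, C#, A#, B are the tones of a B major ninth chord (B–D#–F#–A#–C#), making B the root.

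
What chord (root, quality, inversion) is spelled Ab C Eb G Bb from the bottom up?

The pitch classes Ab, C, Eb, G, Bb arrange in thirds as Ab–C–Eb–G–Bb: an Ab major ninth chord.
With the root (Ab) in the bass, the chord is in root position.

Ab major ninth, root position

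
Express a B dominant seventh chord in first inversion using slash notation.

B7/D#

First inversion of B dominant seventh has the third (D#) in the bass. As a slash chord: B7/D#.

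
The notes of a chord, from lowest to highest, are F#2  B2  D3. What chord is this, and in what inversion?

The pitch classes F#, B, D arrange in thirds as B–D–F#: a B minor triad.
With the fifth (F#) in the bass, the chord is in second inversion (figured bass 6/4).

B minor, second inversion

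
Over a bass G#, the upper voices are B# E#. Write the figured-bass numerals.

6

The notes G#, B#, E# stack in thirds as E#–G#–B# — an E# minor triad. The bass G# is the third, so this is first inversion: figured 6.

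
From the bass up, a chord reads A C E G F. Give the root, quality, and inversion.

Reducing to letter names: A, C, E, G, F. These stack in thirds as F–A–C–E–G — an F major ninth chord.
The lowest note is A, the third of the chord, so this is first inversion.

F major ninth, first inversion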